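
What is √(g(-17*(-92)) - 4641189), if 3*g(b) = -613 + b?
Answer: 2*I*√1160218 ≈ 2154.3*I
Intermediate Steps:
g(b) = -613/3 + b/3 (g(b) = (-613 + b)/3 = -613/3 + b/3)
√(g(-17*(-92)) - 4641189) = √((-613/3 + (-17*(-92))/3) - 4641189) = √((-613/3 + (⅓)*1564) - 4641189) = √((-613/3 + 1564/3) - 4641189) = √(317 - 4641189) = √(-4640872) = 2*I*√1160218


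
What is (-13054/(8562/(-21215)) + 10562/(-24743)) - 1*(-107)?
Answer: 3437459492474/105924783 ≈ 32452.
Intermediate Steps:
(-13054/(8562/(-21215)) + 10562/(-24743)) - 1*(-107) = (-13054/(8562*(-1/21215)) + 10562*(-1/24743)) + 107 = (-13054/(-8562/21215) - 10562/24743) + 107 = (-13054*(-21215/8562) - 10562/24743) + 107 = (138470305/4281 - 10562/24743) + 107 = 3426125540693/105924783 + 107 = 3437459492474/105924783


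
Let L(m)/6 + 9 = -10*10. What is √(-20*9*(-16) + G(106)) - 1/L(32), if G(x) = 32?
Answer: 1/654 + 4*√182 ≈ 53.964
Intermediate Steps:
L(m) = -654 (L(m) = -54 + 6*(-10*10) = -54 + 6*(-100) = -54 - 600 = -654)
√(-20*9*(-16) + G(106)) - 1/L(32) = √(-20*9*(-16) + 32) - 1/(-654) = √(-180*(-16) + 32) - 1*(-1/654) = √(2880 + 32) + 1/654 = √2912 + 1/654 = 4*√182 + 1/654 = 1/654 + 4*√182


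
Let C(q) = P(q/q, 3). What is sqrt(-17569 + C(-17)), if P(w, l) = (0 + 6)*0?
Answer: I*sqrt(17569) ≈ 132.55*I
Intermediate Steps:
P(w, l) = 0 (P(w, l) = 6*0 = 0)
C(q) = 0
sqrt(-17569 + C(-17)) = sqrt(-17569 + 0) = sqrt(-17569) = I*sqrt(17569)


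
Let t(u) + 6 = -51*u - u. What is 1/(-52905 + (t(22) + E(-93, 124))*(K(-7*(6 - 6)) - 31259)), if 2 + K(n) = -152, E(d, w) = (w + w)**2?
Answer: -1/1895953107 ≈ -5.2744e-10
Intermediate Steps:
E(d, w) = 4*w**2 (E(d, w) = (2*w)**2 = 4*w**2)
K(n) = -154 (K(n) = -2 - 152 = -154)
t(u) = -6 - 52*u (t(u) = -6 + (-51*u - u) = -6 - 52*u)
1/(-52905 + (t(22) + E(-93, 124))*(K(-7*(6 - 6)) - 31259)) = 1/(-52905 + ((-6 - 52*22) + 4*124**2)*(-154 - 31259)) = 1/(-52905 + ((-6 - 1144) + 4*15376)*(-31413)) = 1/(-52905 + (-1150 + 61504)*(-31413)) = 1/(-52905 + 60354*(-31413)) = 1/(-52905 - 1895900202) = 1/(-1895953107) = -1/1895953107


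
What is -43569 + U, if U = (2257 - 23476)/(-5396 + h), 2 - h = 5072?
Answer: -455971935/10466 ≈ -43567.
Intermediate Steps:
h = -5070 (h = 2 - 1*5072 = 2 - 5072 = -5070)
U = 21219/10466 (U = (2257 - 23476)/(-5396 - 5070) = -21219/(-10466) = -21219*(-1/10466) = 21219/10466 ≈ 2.0274)
-43569 + U = -43569 + 21219/10466 = -455971935/10466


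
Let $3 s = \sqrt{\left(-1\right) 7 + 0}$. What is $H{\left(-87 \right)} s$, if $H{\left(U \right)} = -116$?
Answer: $- \frac{116 i \sqrt{7}}{3} \approx - 102.3 i$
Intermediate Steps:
$s = \frac{i \sqrt{7}}{3}$ ($s = \frac{\sqrt{\left(-1\right) 7 + 0}}{3} = \frac{\sqrt{-7 + 0}}{3} = \frac{\sqrt{-7}}{3} = \frac{i \sqrt{7}}{3} \approx 0.88192 i$)
$H{\left(-87 \right)} s = - 116 \frac{i \sqrt{7}}{3} = - \frac{116 i \sqrt{7}}{3}$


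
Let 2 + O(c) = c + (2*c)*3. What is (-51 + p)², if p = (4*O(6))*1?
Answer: 11881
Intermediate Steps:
O(c) = -2 + 7*c (O(c) = -2 + (c + (2*c)*3) = -2 + (c + 6*c) = -2 + 7*c)
p = 160 (p = (4*(-2 + 7*6))*1 = (4*(-2 + 42))*1 = (4*40)*1 = 160*1 = 160)
(-51 + p)² = (-51 + 160)² = 109² = 11881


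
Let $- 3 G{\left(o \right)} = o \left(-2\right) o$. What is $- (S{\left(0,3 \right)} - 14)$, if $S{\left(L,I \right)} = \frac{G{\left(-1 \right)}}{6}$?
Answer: $\frac{125}{9} \approx 13.889$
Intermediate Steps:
$G{\left(o \right)} = \frac{2 o^{2}}{3}$ ($G{\left(o \right)} = - \frac{o \left(-2\right) o}{3} = - \frac{- 2 o o}{3} = - \frac{\left(-2\right) o^{2}}{3} = \frac{2 o^{2}}{3}$)
$S{\left(L,I \right)} = \frac{1}{9}$ ($S{\left(L,I \right)} = \frac{\frac{2}{3} \left(-1\right)^{2}}{6} = \frac{2}{3} \cdot 1 \cdot \frac{1}{6} = \frac{2}{3} \cdot \frac{1}{6} = \frac{1}{9}$)
$- (S{\left(0,3 \right)} - 14) = - (\frac{1}{9} - 14) = \left(-1\right) \left(- \frac{125}{9}\right) = \frac{125}{9}$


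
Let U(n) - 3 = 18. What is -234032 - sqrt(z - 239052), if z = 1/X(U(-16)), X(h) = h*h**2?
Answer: -234032 - I*sqrt(46491071991)/441 ≈ -2.3403e+5 - 488.93*I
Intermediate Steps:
U(n) = 21 (U(n) = 3 + 18 = 21)
X(h) = h**3
z = 1/9261 (z = 1/(21**3) = 1/9261 ≈ 0.00010798)
-234032 - sqrt(z - 239052) = -234032 - sqrt(1/9261 - 239052) = -234032 - sqrt(-2213860571/9261) = -234032 - I*sqrt(46491071991)/441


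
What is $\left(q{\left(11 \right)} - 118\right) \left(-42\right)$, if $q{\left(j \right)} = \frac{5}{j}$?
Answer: $\frac{54306}{11} \approx 4936.9$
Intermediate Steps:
$\left(q{\left(11 \right)} - 118\right) \left(-42\right) = \left(\frac{5}{11} - 118\right) \left(-42\right) = \left(- \frac{1293}{11}\right) \left(-42\right) = \frac{54306}{11}$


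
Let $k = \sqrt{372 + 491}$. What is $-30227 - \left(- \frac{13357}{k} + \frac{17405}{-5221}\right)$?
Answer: $- \frac{157797762}{5221} + \frac{13357 \sqrt{863}}{863} \approx -29769.0$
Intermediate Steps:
$k = \sqrt{863} \approx 29.377$
$-30227 - \left(- \frac{13357}{k} + \frac{17405}{-5221}\right) = -30227 - \left(- \frac{13357}{\sqrt{863}} + \frac{17405}{-5221}\right) = -30227 - \left(- 13357 \frac{\sqrt{863}}{863} + 17405 \left(- \frac{1}{5221}\right)\right) = -30227 - \left(- \frac{13357 \sqrt{863}}{863} - \frac{17405}{5221}\right) = -30227 - \left(- \frac{17405}{5221} - \frac{13357 \sqrt{863}}{863}\right) = -30227 + \left(\frac{17405}{5221} + \frac{13357 \sqrt{863}}{863}\right) = - \frac{157797762}{5221} + \frac{13357 \sqrt{863}}{863}$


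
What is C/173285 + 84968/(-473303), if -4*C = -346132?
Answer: 26232648619/82016310355 ≈ 0.31985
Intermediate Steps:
C = 86533 (C = -¼*(-346132) = 86533)
C/173285 + 84968/(-473303) = 86533/173285 + 84968/(-473303) = 86533*(1/173285) + 84968*(-1/473303) = 86533/173285 - 84968/473303 = 26232648619/82016310355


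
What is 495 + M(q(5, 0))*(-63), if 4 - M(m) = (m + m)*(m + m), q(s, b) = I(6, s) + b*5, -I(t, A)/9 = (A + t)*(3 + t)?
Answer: 200058255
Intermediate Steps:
I(t, A) = -9*(3 + t)*(A + t) (I(t, A) = -9*(A + t)*(3 + t) = -9*(3 + t)*(A + t))
q(s, b) = -486 - 81*s + 5*b (q(s, b) = (-27*s - 27*6 - 9*6² - 9*s*6) + b*5 = (-27*s - 162 - 9*36 - 54*s) + 5*b = (-27*s - 162 - 324 - 54*s) + 5*b = (-486 - 81*s) + 5*b = -486 - 81*s + 5*b)
M(m) = 4 - 4*m² (M(m) = 4 - (m + m)*(m + m) = 4 - 2*m*2*m = 4 - 4*m²)
495 + M(q(5, 0))*(-63) = 495 + (4 - 4*(-486 - 81*5 + 5*0)²)*(-63) = 495 + (4 - 4*(-486 - 405 + 0)²)*(-63) = 495 + (4 - 4*(-891)²)*(-63) = 495 + (4 - 4*793881)*(-63) = 495 + (4 - 3175524)*(-63) = 495 - 3175520*(-63) = 495 + 200057760 = 200058255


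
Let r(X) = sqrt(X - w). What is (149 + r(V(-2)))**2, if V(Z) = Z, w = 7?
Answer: 22192 + 894*I ≈ 22192.0 + 894.0*I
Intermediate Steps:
r(X) = sqrt(-7 + X) (r(X) = sqrt(X - 1*7) = sqrt(X - 7) = sqrt(-7 + X))
(149 + r(V(-2)))**2 = (149 + sqrt(-7 - 2))**2 = (149 + sqrt(-9))**2 = (149 + 3*I)**2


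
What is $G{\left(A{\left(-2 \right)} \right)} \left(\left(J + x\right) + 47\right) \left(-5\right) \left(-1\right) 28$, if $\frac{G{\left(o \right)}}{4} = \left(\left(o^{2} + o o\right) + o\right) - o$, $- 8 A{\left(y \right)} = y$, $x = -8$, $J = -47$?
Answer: $-560$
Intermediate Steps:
$A{\left(y \right)} = - \frac{y}{8}$
$G{\left(o \right)} = 8 o^{2}$ ($G{\left(o \right)} = 4 \left(\left(\left(o^{2} + o o\right) + o\right) - o\right) = 4 \left(\left(\left(o^{2} + o^{2}\right) + o\right) - o\right) = 4 \left(\left(2 o^{2} + o\right) - o\right) = 4 \left(\left(o + 2 o^{2}\right) - o\right) = 4 \cdot 2 o^{2} = 8 o^{2}$)
$G{\left(A{\left(-2 \right)} \right)} \left(\left(J + x\right) + 47\right) \left(-5\right) \left(-1\right) 28 = 8 \left(\left(- \frac{1}{8}\right) \left(-2\right)\right)^{2} \left(\left(-47 - 8\right) + 47\right) \left(-5\right) \left(-1\right) 28 = \frac{8}{16} \left(-55 + 47\right) 5 \cdot 28 = 8 \cdot \frac{1}{16} \left(-8\right) 140 = \frac{1}{2} \left(-8\right) 140 = \left(-4\right) 140 = -560$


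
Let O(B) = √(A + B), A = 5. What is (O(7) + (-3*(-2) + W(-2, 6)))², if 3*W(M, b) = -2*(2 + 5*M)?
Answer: 1264/9 + 136*√3/3 ≈ 218.96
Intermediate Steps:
W(M, b) = -4/3 - 10*M/3 (W(M, b) = (-2*(2 + 5*M))/3 = (-4 - 10*M)/3 = -4/3 - 10*M/3)
O(B) = √(5 + B)
(O(7) + (-3*(-2) + W(-2, 6)))² = (√(5 + 7) + (-3*(-2) + (-4/3 - 10/3*(-2))))² = (√12 + (6 + (-4/3 + 20/3)))² = (2*√3 + (6 + 16/3))² = (2*√3 + 34/3)² = (34/3 + 2*√3)²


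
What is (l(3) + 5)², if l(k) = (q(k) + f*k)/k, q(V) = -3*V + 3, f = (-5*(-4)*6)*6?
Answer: 522729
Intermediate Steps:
f = 720 (f = (20*6)*6 = 120*6 = 720)
q(V) = 3 - 3*V
l(k) = (3 + 717*k)/k (l(k) = ((3 - 3*k) + 720*k)/k = (3 + 717*k)/k)
(l(3) + 5)² = ((717 + 3/3) + 5)² = ((717 + 3*(⅓)) + 5)² = ((717 + 1) + 5)² = (718 + 5)² = 723² = 522729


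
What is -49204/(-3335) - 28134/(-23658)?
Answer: 209649187/13149905 ≈ 15.943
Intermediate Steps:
-49204/(-3335) - 28134/(-23658) = -49204*(-1/3335) - 28134*(-1/23658) = 49204/3335 + 4689/3943 = 209649187/13149905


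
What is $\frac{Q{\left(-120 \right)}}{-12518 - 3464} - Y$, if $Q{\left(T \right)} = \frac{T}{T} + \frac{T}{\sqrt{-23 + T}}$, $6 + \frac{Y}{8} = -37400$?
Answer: $\frac{4782581535}{15982} - \frac{60 i \sqrt{143}}{1142713} \approx 2.9925 \cdot 10^{5} - 0.00062789 i$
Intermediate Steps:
$Y = -299248$ ($Y = -48 + 8 \left(-37400\right) = -48 - 299200 = -299248$)
$Q{\left(T \right)} = 1 + \frac{T}{\sqrt{-23 + T}}$
$\frac{Q{\left(-120 \right)}}{-12518 - 3464} - Y = \frac{1 - \frac{120}{\sqrt{-23 - 120}}}{-12518 - 3464} - -299248 = \frac{1 - \frac{120}{i \sqrt{143}}}{-12518 - 3464} + 299248 = \frac{1 - 120 \left(- \frac{i \sqrt{143}}{143}\right)}{-15982} + 299248 = \left(1 + \frac{120 i \sqrt{143}}{143}\right) \left(- \frac{1}{15982}\right) + 299248 = \left(- \frac{1}{15982} - \frac{60 i \sqrt{143}}{1142713}\right) + 299248 = \frac{4782581535}{15982} - \frac{60 i \sqrt{143}}{1142713}$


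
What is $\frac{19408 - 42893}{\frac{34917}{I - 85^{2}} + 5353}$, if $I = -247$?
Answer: $- \frac{25068560}{5708957} \approx -4.3911$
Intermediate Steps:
$\frac{19408 - 42893}{\frac{34917}{I - 85^{2}} + 5353} = \frac{19408 - 42893}{\frac{34917}{-247 - 85^{2}} + 5353} = - \frac{23485}{\frac{34917}{-247 - 7225} + 5353} = - \frac{23485}{\frac{34917}{-7472} + 5353} = - \frac{23485}{34917 \left(- \frac{1}{7472}\right) + 5353} = - \frac{23485}{- \frac{34917}{7472} + 5353} = - \frac{23485}{\frac{39962699}{7472}} = \left(-23485\right) \frac{7472}{39962699} = - \frac{25068560}{5708957}$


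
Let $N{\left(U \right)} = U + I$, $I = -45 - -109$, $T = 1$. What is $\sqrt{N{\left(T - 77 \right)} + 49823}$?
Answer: $\sqrt{49811} \approx 223.18$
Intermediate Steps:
$I = 64$ ($I = -45 + 109 = 64$)
$N{\left(U \right)} = 64 + U$ ($N{\left(U \right)} = U + 64 = 64 + U$)
$\sqrt{N{\left(T - 77 \right)} + 49823} = \sqrt{\left(64 + \left(1 - 77\right)\right) + 49823} = \sqrt{\left(64 - 76\right) + 49823} = \sqrt{-12 + 49823} = \sqrt{49811}$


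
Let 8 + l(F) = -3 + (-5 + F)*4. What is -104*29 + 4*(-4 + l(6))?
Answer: -3060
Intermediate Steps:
l(F) = -31 + 4*F (l(F) = -8 + (-3 + (-5 + F)*4) = -8 + (-3 + (-20 + 4*F)) = -8 + (-23 + 4*F) = -31 + 4*F)
-104*29 + 4*(-4 + l(6)) = -104*29 + 4*(-4 + (-31 + 4*6)) = -3016 + 4*(-4 + (-31 + 24)) = -3016 + 4*(-4 - 7) = -3016 + 4*(-11) = -3016 - 44 = -3060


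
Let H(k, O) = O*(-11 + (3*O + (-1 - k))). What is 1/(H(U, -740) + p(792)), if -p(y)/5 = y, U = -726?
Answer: 1/1110480 ≈ 9.0051e-7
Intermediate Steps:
p(y) = -5*y
H(k, O) = O*(-12 - k + 3*O) (H(k, O) = O*(-11 + (-1 - k + 3*O)) = O*(-12 - k + 3*O))
1/(H(U, -740) + p(792)) = 1/(-740*(-12 - 1*(-726) + 3*(-740)) - 5*792) = 1/(-740*(-12 + 726 - 2220) - 3960) = 1/(-740*(-1506) - 3960) = 1/(1114440 - 3960) = 1/1110480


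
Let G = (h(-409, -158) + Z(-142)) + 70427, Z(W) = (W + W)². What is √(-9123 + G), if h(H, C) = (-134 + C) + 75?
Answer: √141743 ≈ 376.49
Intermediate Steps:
h(H, C) = -59 + C
Z(W) = 4*W² (Z(W) = (2*W)² = 4*W²)
G = 150866 (G = ((-59 - 158) + 4*(-142)²) + 70427 = (-217 + 4*20164) + 70427 = (-217 + 80656) + 70427 = 80439 + 70427 = 150866)
√(-9123 + G) = √(-9123 + 150866) = √141743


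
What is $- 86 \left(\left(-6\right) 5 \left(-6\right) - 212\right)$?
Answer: $2752$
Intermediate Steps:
$- 86 \left(\left(-6\right) 5 \left(-6\right) - 212\right) = - 86 \left(\left(-30\right) \left(-6\right) - 212\right) = - 86 \left(180 - 212\right) = \left(-86\right) \left(-32\right) = 2752$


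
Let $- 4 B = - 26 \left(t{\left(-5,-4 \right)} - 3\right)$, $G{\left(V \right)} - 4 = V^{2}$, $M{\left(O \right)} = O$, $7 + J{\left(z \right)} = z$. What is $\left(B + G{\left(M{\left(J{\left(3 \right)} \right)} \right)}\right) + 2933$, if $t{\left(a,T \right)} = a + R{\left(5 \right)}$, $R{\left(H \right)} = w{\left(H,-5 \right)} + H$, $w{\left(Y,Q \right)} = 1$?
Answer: $2940$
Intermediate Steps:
$J{\left(z \right)} = -7 + z$
$G{\left(V \right)} = 4 + V^{2}$
$R{\left(H \right)} = 1 + H$
$t{\left(a,T \right)} = 6 + a$ ($t{\left(a,T \right)} = a + \left(1 + 5\right) = a + 6 = 6 + a$)
$B = -13$ ($B = - \frac{\left(-26\right) \left(\left(6 - 5\right) - 3\right)}{4} = - \frac{\left(-26\right) \left(1 - 3\right)}{4} = - \frac{\left(-26\right) \left(-2\right)}{4} = \left(- \frac{1}{4}\right) 52 = -13$)
$\left(B + G{\left(M{\left(J{\left(3 \right)} \right)} \right)}\right) + 2933 = \left(-13 + \left(4 + \left(-7 + 3\right)^{2}\right)\right) + 2933 = \left(-13 + \left(4 + \left(-4\right)^{2}\right)\right) + 2933 = \left(-13 + \left(4 + 16\right)\right) + 2933 = \left(-13 + 20\right) + 2933 = 7 + 2933 = 2940$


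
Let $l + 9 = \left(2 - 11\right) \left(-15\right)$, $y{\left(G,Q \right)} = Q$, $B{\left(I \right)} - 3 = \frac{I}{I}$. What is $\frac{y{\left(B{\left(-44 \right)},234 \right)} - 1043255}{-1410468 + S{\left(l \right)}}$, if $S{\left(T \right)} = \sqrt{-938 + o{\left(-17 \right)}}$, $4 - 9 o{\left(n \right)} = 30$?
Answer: $\frac{3310082423613}{4476194954921} + \frac{3129063 i \sqrt{2117}}{8952389909842} \approx 0.73949 + 1.6082 \cdot 10^{-5} i$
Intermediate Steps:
$B{\left(I \right)} = 4$ ($B{\left(I \right)} = 3 + \frac{I}{I} = 3 + 1 = 4$)
$l = 126$ ($l = -9 + \left(2 - 11\right) \left(-15\right) = -9 - -135 = -9 + 135 = 126$)
$o{\left(n \right)} = - \frac{26}{9}$ ($o{\left(n \right)} = \frac{4}{9} - \frac{10}{3} = - \frac{26}{9}$)
$S{\left(T \right)} = \frac{2 i \sqrt{2117}}{3}$ ($S{\left(T \right)} = \sqrt{-938 - \frac{26}{9}} = \sqrt{- \frac{8468}{9}} = \frac{2 i \sqrt{2117}}{3}$)
$\frac{y{\left(B{\left(-44 \right)},234 \right)} - 1043255}{-1410468 + S{\left(l \right)}} = \frac{234 - 1043255}{-1410468 + \frac{2 i \sqrt{2117}}{3}} = - \frac{1043021}{-1410468 + \frac{2 i \sqrt{2117}}{3}}$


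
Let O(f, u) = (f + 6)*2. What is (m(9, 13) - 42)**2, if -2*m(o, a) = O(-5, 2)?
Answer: 1849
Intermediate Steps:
O(f, u) = 12 + 2*f (O(f, u) = (6 + f)*2 = 12 + 2*f)
m(o, a) = -1 (m(o, a) = -(12 + 2*(-5))/2 = -(12 - 10)/2 = -1/2*2 = -1)
(m(9, 13) - 42)**2 = (-1 - 42)**2 = (-43)**2 = 1849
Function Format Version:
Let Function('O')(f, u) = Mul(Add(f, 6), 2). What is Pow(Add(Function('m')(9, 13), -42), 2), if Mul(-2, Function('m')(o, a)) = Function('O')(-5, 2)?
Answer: 1849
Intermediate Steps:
Function('O')(f, u) = Add(12, Mul(2, f)) (Function('O')(f, u) = Mul(Add(6, f), 2) = Add(12, Mul(2, f)))
Function('m')(o, a) = -1 (Function('m')(o, a) = Mul(Rational(-1, 2), Add(12, Mul(2, -5))) = Mul(Rational(-1, 2), Add(12, -10)) = Mul(Rational(-1, 2), 2) = -1)
Pow(Add(Function('m')(9, 13), -42), 2) = Pow(Add(-1, -42), 2) = Pow(-43, 2) = 1849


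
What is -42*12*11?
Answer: -5544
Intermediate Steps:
-42*12*11 = -504*11 = -5544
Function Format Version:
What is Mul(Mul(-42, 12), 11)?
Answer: -5544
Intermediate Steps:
Mul(Mul(-42, 12), 11) = Mul(-504, 11) = -5544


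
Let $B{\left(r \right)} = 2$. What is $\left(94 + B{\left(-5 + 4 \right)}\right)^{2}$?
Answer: $9216$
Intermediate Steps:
$\left(94 + B{\left(-5 + 4 \right)}\right)^{2} = \left(94 + 2\right)^{2} = 96^{2} = 9216$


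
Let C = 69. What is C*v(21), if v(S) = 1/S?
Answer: 23/7 ≈ 3.2857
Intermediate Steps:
C*v(21) = 69/21 = 69*(1/21) = 23/7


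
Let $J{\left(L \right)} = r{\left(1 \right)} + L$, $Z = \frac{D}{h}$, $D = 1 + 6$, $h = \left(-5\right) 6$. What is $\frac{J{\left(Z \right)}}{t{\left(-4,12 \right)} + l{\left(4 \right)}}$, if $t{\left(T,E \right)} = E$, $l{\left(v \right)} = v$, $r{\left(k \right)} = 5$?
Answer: $\frac{143}{480} \approx 0.29792$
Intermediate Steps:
$h = -30$
$D = 7$
$Z = - \frac{7}{30}$ ($Z = \frac{7}{-30} = 7 \left(- \frac{1}{30}\right) = - \frac{7}{30} \approx -0.23333$)
$J{\left(L \right)} = 5 + L$
$\frac{J{\left(Z \right)}}{t{\left(-4,12 \right)} + l{\left(4 \right)}} = \frac{5 - \frac{7}{30}}{12 + 4} = \frac{143}{30 \cdot 16} = \frac{143}{30} \cdot \frac{1}{16} = \frac{143}{480}$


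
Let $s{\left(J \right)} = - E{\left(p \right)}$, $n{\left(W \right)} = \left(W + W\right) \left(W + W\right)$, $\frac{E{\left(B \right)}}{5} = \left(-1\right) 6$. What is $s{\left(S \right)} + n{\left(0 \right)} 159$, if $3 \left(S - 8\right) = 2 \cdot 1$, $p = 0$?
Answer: $30$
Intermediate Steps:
$E{\left(B \right)} = -30$ ($E{\left(B \right)} = 5 \left(\left(-1\right) 6\right) = 5 \left(-6\right) = -30$)
$n{\left(W \right)} = 4 W^{2}$ ($n{\left(W \right)} = 2 W 2 W = 4 W^{2}$)
$S = \frac{26}{3}$ ($S = 8 + \frac{2 \cdot 1}{3} = 8 + \frac{1}{3} \cdot 2 = 8 + \frac{2}{3} = \frac{26}{3} \approx 8.6667$)
$s{\left(J \right)} = 30$ ($s{\left(J \right)} = \left(-1\right) \left(-30\right) = 30$)
$s{\left(S \right)} + n{\left(0 \right)} 159 = 30 + 4 \cdot 0^{2} \cdot 159 = 30 + 4 \cdot 0 \cdot 159 = 30 + 0 \cdot 159 = 30 + 0 = 30$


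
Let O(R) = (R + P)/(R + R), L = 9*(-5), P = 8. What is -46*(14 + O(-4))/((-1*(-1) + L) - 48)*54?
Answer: 729/2 ≈ 364.50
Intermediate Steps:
L = -45
O(R) = (8 + R)/(2*R) (O(R) = (R + 8)/(R + R) = (8 + R)/((2*R)) = (8 + R)*(1/(2*R)) = (8 + R)/(2*R))
-46*(14 + O(-4))/((-1*(-1) + L) - 48)*54 = -46*(14 + (½)*(8 - 4)/(-4))/((-1*(-1) - 45) - 48)*54 = -46*(14 + (½)*(-¼)*4)/((1 - 45) - 48)*54 = -46*(14 - ½)/(-44 - 48)*54 = -621/(-92)*54 = -621*(-1)/92*54 = -46*(-27/184)*54 = (27/4)*54 = 729/2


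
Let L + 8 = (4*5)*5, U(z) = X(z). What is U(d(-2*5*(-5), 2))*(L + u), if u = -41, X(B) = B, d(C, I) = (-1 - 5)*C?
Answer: -15300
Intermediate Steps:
d(C, I) = -6*C
U(z) = z
L = 92 (L = -8 + (4*5)*5 = -8 + 20*5 = -8 + 100 = 92)
U(d(-2*5*(-5), 2))*(L + u) = (-6*(-2*5)*(-5))*(92 - 41) = -(-60)*(-5)*51 = -6*50*51 = -300*51 = -15300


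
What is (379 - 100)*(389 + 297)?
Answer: 191394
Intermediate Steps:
(379 - 100)*(389 + 297) = 279*686 = 191394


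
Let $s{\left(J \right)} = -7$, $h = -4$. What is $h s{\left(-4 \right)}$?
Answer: $28$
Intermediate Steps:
$h s{\left(-4 \right)} = \left(-4\right) \left(-7\right) = 28$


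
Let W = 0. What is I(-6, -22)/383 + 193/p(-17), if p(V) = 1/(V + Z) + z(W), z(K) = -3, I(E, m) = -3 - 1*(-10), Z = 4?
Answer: -960667/15320 ≈ -62.707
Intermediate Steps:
I(E, m) = 7 (I(E, m) = -3 + 10 = 7)
p(V) = -3 + 1/(4 + V) (p(V) = 1/(V + 4) - 3 = 1/(4 + V) - 3 = -3 + 1/(4 + V))
I(-6, -22)/383 + 193/p(-17) = 7/383 + 193/(((-11 - 3*(-17))/(4 - 17))) = 7*(1/383) + 193/(((-11 + 51)/(-13))) = 7/383 + 193/((-1/13*40)) = 7/383 + 193/(-40/13) = 7/383 + 193*(-13/40) = 7/383 - 2509/40 = -960667/15320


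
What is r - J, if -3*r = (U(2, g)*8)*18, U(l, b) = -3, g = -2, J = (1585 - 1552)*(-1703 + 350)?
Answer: 44793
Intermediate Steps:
J = -44649 (J = 33*(-1353) = -44649)
r = 144 (r = -(-3*8)*18/3 = -(-8)*18 = -⅓*(-432) = 144)
r - J = 144 - 1*(-44649) = 144 + 44649 = 44793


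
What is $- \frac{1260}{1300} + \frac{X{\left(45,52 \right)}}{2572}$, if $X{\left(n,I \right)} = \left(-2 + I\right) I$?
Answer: $\frac{1741}{41795} \approx 0.041656$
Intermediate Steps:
$X{\left(n,I \right)} = I \left(-2 + I\right)$
$- \frac{1260}{1300} + \frac{X{\left(45,52 \right)}}{2572} = - \frac{1260}{1300} + \frac{52 \left(-2 + 52\right)}{2572} = \left(-1260\right) \frac{1}{1300} + 52 \cdot 50 \cdot \frac{1}{2572} = - \frac{63}{65} + 2600 \cdot \frac{1}{2572} = - \frac{63}{65} + \frac{650}{643} = \frac{1741}{41795}$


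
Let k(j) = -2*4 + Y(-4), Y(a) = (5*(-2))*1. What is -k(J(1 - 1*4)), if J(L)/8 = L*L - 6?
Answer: 18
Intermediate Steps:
Y(a) = -10 (Y(a) = -10*1 = -10)
J(L) = -48 + 8*L² (J(L) = 8*(L*L - 6) = 8*(L² - 6) = 8*(-6 + L²) = -48 + 8*L²)
k(j) = -18 (k(j) = -2*4 - 10 = -8 - 10 = -18)
-k(J(1 - 1*4)) = -1*(-18) = 18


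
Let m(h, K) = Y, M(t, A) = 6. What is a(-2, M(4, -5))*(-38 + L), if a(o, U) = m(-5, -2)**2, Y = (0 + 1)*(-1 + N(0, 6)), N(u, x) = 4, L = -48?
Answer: -774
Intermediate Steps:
Y = 3 (Y = (0 + 1)*(-1 + 4) = 1*3 = 3)
m(h, K) = 3
a(o, U) = 9 (a(o, U) = 3**2 = 9)
a(-2, M(4, -5))*(-38 + L) = 9*(-38 - 48) = 9*(-86) = -774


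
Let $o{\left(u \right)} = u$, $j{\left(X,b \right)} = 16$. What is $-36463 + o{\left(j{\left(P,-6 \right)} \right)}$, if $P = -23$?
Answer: $-36447$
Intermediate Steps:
$-36463 + o{\left(j{\left(P,-6 \right)} \right)} = -36463 + 16 = -36447$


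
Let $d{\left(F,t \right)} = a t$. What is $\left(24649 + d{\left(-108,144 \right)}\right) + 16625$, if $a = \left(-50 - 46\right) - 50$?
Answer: $20250$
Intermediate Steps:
$a = -146$ ($a = -96 - 50 = -146$)
$d{\left(F,t \right)} = - 146 t$
$\left(24649 + d{\left(-108,144 \right)}\right) + 16625 = \left(24649 - 21024\right) + 16625 = 3625 + 16625 = 20250$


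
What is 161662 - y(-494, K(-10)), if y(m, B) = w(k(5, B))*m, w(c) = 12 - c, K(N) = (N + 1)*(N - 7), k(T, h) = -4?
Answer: 169566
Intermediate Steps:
K(N) = (1 + N)*(-7 + N)
y(m, B) = 16*m (y(m, B) = (12 - 1*(-4))*m = (12 + 4)*m = 16*m)
161662 - y(-494, K(-10)) = 161662 - 16*(-494) = 161662 - 1*(-7904) = 161662 + 7904 = 169566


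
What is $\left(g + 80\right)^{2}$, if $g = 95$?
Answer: $30625$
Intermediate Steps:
$\left(g + 80\right)^{2} = \left(95 + 80\right)^{2} = 175^{2} = 30625$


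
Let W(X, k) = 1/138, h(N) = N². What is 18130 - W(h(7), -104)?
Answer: 2501939/138 ≈ 18130.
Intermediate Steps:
W(X, k) = 1/138
18130 - W(h(7), -104) = 18130 - 1*1/138 = 18130 - 1/138 = 2501939/138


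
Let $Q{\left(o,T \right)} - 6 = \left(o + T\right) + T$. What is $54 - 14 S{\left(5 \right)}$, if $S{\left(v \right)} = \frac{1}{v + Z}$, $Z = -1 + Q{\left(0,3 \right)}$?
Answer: $\frac{425}{8} \approx 53.125$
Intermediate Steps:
$Q{\left(o,T \right)} = 6 + o + 2 T$ ($Q{\left(o,T \right)} = 6 + \left(\left(o + T\right) + T\right) = 6 + \left(\left(T + o\right) + T\right) = 6 + \left(o + 2 T\right) = 6 + o + 2 T$)
$Z = 11$ ($Z = -1 + \left(6 + 0 + 2 \cdot 3\right) = -1 + \left(6 + 0 + 6\right) = -1 + 12 = 11$)
$S{\left(v \right)} = \frac{1}{11 + v}$ ($S{\left(v \right)} = \frac{1}{v + 11} = \frac{1}{11 + v}$)
$54 - 14 S{\left(5 \right)} = 54 - \frac{14}{11 + 5} = 54 - \frac{14}{16} = 54 - \frac{7}{8} = \frac{425}{8}$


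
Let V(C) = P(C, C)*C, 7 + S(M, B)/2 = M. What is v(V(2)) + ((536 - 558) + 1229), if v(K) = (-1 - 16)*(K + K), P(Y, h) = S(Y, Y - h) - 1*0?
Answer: 1887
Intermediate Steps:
S(M, B) = -14 + 2*M
P(Y, h) = -14 + 2*Y (P(Y, h) = (-14 + 2*Y) - 1*0 = (-14 + 2*Y) + 0 = -14 + 2*Y)
V(C) = C*(-14 + 2*C) (V(C) = (-14 + 2*C)*C = C*(-14 + 2*C))
v(K) = -34*K
v(V(2)) + ((536 - 558) + 1229) = -68*2*(-7 + 2) + ((536 - 558) + 1229) = -68*2*(-5) + (-22 + 1229) = -34*(-20) + 1207 = 680 + 1207 = 1887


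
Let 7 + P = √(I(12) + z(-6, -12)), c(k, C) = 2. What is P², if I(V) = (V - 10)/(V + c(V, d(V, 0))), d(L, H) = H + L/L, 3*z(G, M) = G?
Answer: (49 - I*√91)²/49 ≈ 47.143 - 19.079*I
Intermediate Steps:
z(G, M) = G/3
d(L, H) = 1 + H (d(L, H) = H + 1 = 1 + H)
I(V) = (-10 + V)/(2 + V) (I(V) = (V - 10)/(V + 2) = (-10 + V)/(2 + V))
P = -7 + I*√91/7 (P = -7 + √((-10 + 12)/(2 + 12) + (⅓)*(-6)) = -7 + √(2/14 - 2) = -7 + √((1/14)*2 - 2) = -7 + √(⅐ - 2) = -7 + √(-13/7) = -7 + I*√91/7 ≈ -7.0 + 1.3628*I)
P² = (-7 + I*√91/7)²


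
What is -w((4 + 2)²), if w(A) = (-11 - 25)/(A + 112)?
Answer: 9/37 ≈ 0.24324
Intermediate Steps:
w(A) = -36/(112 + A)
-w((4 + 2)²) = -(-36)/(112 + (4 + 2)²) = -(-36)/(112 + 6²) = -(-36)/(112 + 36) = -(-36)/148 = -1*(-9/37) = 9/37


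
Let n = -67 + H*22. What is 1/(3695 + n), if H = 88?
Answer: 1/5564 ≈ 0.00017973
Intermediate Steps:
n = 1869 (n = -67 + 88*22 = -67 + 1936 = 1869)
1/(3695 + n) = 1/(3695 + 1869) = 1/5564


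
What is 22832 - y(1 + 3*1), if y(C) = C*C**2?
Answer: 22768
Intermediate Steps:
y(C) = C**3
22832 - y(1 + 3*1) = 22832 - (1 + 3*1)**3 = 22832 - (1 + 3)**3 = 22832 - 1*4**3 = 22832 - 1*64 = 22832 - 64 = 22768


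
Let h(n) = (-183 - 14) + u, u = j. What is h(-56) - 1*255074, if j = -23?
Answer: -255294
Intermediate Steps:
u = -23
h(n) = -220 (h(n) = (-183 - 14) - 23 = -197 - 23 = -220)
h(-56) - 1*255074 = -220 - 1*255074 = -220 - 255074 = -255294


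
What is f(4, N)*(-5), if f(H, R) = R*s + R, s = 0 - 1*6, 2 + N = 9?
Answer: 175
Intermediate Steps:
N = 7 (N = -2 + 9 = 7)
s = -6 (s = 0 - 6 = -6)
f(H, R) = -5*R (f(H, R) = R*(-6) + R = -6*R + R = -5*R)
f(4, N)*(-5) = -5*7*(-5) = -35*(-5) = 175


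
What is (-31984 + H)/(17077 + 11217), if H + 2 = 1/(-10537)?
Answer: -1024427/906182 ≈ -1.1305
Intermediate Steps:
H = -21075/10537 (H = -2 + 1/(-10537) = -2 - 1/10537 = -21075/10537 ≈ -2.0001)
(-31984 + H)/(17077 + 11217) = (-31984 - 21075/10537)/(17077 + 11217) = -337036483/10537/28294 = -337036483/10537*1/28294 = -1024427/906182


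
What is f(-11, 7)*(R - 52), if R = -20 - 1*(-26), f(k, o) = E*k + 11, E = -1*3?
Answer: -2024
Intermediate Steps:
E = -3
f(k, o) = 11 - 3*k (f(k, o) = -3*k + 11 = 11 - 3*k)
R = 6 (R = -20 + 26 = 6)
f(-11, 7)*(R - 52) = (11 - 3*(-11))*(6 - 52) = (11 + 33)*(-46) = 44*(-46) = -2024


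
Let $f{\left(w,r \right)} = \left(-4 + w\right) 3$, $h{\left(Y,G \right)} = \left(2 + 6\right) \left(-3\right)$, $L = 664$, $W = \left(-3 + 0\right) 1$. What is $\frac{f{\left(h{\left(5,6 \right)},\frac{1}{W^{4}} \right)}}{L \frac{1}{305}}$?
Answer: $- \frac{6405}{166} \approx -38.584$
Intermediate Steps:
$W = -3$ ($W = \left(-3\right) 1 = -3$)
$h{\left(Y,G \right)} = -24$ ($h{\left(Y,G \right)} = 8 \left(-3\right) = -24$)
$f{\left(w,r \right)} = -12 + 3 w$
$\frac{f{\left(h{\left(5,6 \right)},\frac{1}{W^{4}} \right)}}{L \frac{1}{305}} = \frac{-12 + 3 \left(-24\right)}{664 \cdot \frac{1}{305}} = \frac{-12 - 72}{664 \cdot \frac{1}{305}} = - \frac{84}{\frac{664}{305}} = \left(-84\right) \frac{305}{664} = - \frac{6405}{166}$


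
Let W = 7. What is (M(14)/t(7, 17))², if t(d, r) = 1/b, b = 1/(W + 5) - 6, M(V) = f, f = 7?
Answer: 247009/144 ≈ 1715.3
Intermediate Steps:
M(V) = 7
b = -71/12 (b = 1/(7 + 5) - 6 = 1/12 - 6 = -71/12 ≈ -5.9167)
t(d, r) = -12/71 (t(d, r) = 1/(-71/12) = -12/71)
(M(14)/t(7, 17))² = (7/(-12/71))² = (7*(-71/12))² = (-497/12)² = 247009/144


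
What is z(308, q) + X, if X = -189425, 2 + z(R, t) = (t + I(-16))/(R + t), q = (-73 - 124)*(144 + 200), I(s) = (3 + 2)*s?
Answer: -3194669393/16865 ≈ -1.8943e+5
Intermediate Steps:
I(s) = 5*s
q = -67768 (q = -197*344 = -67768)
z(R, t) = -2 + (-80 + t)/(R + t) (z(R, t) = -2 + (t + 5*(-16))/(R + t) = -2 + (t - 80)/(R + t) = -2 + (-80 + t)/(R + t))
z(308, q) + X = (-80 - 1*(-67768) - 2*308)/(308 - 67768) - 189425 = (-80 + 67768 - 616)/(-67460) - 189425 = -1/67460*67072 - 189425 = -16768/16865 - 189425 = -3194669393/16865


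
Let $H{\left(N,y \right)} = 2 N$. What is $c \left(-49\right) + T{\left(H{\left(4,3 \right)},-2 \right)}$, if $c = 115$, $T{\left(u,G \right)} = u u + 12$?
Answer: $-5559$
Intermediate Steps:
$T{\left(u,G \right)} = 12 + u^{2}$ ($T{\left(u,G \right)} = u^{2} + 12 = 12 + u^{2}$)
$c \left(-49\right) + T{\left(H{\left(4,3 \right)},-2 \right)} = 115 \left(-49\right) + \left(12 + \left(2 \cdot 4\right)^{2}\right) = -5635 + \left(12 + 8^{2}\right) = -5635 + \left(12 + 64\right) = -5635 + 76 = -5559$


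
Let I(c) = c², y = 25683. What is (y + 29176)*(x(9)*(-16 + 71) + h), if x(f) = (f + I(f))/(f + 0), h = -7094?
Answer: -358997296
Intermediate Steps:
x(f) = (f + f²)/f (x(f) = (f + f²)/(f + 0) = (f + f²)/f)
(y + 29176)*(x(9)*(-16 + 71) + h) = (25683 + 29176)*((1 + 9)*(-16 + 71) - 7094) = 54859*(10*55 - 7094) = 54859*(550 - 7094) = 54859*(-6544) = -358997296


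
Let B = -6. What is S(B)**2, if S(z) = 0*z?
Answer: 0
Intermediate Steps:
S(z) = 0
S(B)**2 = 0**2 = 0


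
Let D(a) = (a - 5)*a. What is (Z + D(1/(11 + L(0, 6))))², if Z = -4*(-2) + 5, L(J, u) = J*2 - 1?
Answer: 1565001/10000 ≈ 156.50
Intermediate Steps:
L(J, u) = -1 + 2*J (L(J, u) = 2*J - 1 = -1 + 2*J)
D(a) = a*(-5 + a) (D(a) = (-5 + a)*a = a*(-5 + a))
Z = 13 (Z = 8 + 5 = 13)
(Z + D(1/(11 + L(0, 6))))² = (13 + (-5 + 1/(11 + (-1 + 2*0)))/(11 + (-1 + 2*0)))² = (13 + (-5 + 1/(11 + (-1 + 0)))/(11 + (-1 + 0)))² = (13 + (-5 + 1/(11 - 1))/(11 - 1))² = (13 + (-5 + 1/10)/10)² = (13 + (-5 + ⅒)/10)² = (13 + (⅒)*(-49/10))² = (13 - 49/100)² = (1251/100)² = 1565001/10000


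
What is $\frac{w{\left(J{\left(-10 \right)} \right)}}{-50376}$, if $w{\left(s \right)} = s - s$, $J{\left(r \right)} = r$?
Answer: $0$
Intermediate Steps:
$w{\left(s \right)} = 0$
$\frac{w{\left(J{\left(-10 \right)} \right)}}{-50376} = \frac{0}{-50376} = 0 \left(- \frac{1}{50376}\right) = 0$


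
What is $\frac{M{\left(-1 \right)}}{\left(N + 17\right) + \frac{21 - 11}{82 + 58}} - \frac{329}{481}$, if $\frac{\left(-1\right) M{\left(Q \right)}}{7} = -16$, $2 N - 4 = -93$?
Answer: $- \frac{27517}{5772} \approx -4.7673$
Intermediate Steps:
$N = - \frac{89}{2}$ ($N = 2 + \frac{1}{2} \left(-93\right) = 2 - \frac{93}{2} = - \frac{89}{2} \approx -44.5$)
$M{\left(Q \right)} = 112$ ($M{\left(Q \right)} = \left(-7\right) \left(-16\right) = 112$)
$\frac{M{\left(-1 \right)}}{\left(N + 17\right) + \frac{21 - 11}{82 + 58}} - \frac{329}{481} = \frac{112}{\left(- \frac{89}{2} + 17\right) + \frac{21 - 11}{82 + 58}} - \frac{329}{481} = \frac{112}{- \frac{55}{2} + \frac{10}{140}} - \frac{329}{481} = \frac{112}{- \frac{55}{2} + 10 \cdot \frac{1}{140}} - \frac{329}{481} = \frac{112}{- \frac{55}{2} + \frac{1}{14}} - \frac{329}{481} = \frac{112}{- \frac{192}{7}} - \frac{329}{481} = 112 \left(- \frac{7}{192}\right) - \frac{329}{481} = - \frac{49}{12} - \frac{329}{481} = - \frac{27517}{5772}$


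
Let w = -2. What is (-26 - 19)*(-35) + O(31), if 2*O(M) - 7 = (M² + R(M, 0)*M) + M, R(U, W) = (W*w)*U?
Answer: 4149/2 ≈ 2074.5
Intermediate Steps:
R(U, W) = -2*U*W (R(U, W) = (W*(-2))*U = (-2*W)*U = -2*U*W)
O(M) = 7/2 + M/2 + M²/2 (O(M) = 7/2 + ((M² + (-2*M*0)*M) + M)/2 = 7/2 + ((M² + 0*M) + M)/2 = 7/2 + ((M² + 0) + M)/2 = 7/2 + (M² + M)/2 = 7/2 + (M + M²)/2 = 7/2 + (M/2 + M²/2) = 7/2 + M/2 + M²/2)
(-26 - 19)*(-35) + O(31) = (-26 - 19)*(-35) + (7/2 + (½)*31 + (½)*31²) = -45*(-35) + (7/2 + 31/2 + (½)*961) = 1575 + (7/2 + 31/2 + 961/2) = 1575 + 999/2 = 4149/2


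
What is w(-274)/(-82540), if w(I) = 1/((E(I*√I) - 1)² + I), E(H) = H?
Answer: I/(82540*(548*√274 + 20571097*I)) ≈ 5.8895e-13 + 2.597e-16*I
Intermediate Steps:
w(I) = 1/(I + (-1 + I^(3/2))²) (w(I) = 1/((I*√I - 1)² + I) = 1/((I^(3/2) - 1)² + I) = 1/((-1 + I^(3/2))² + I) = 1/(I + (-1 + I^(3/2))²))
w(-274)/(-82540) = 1/(-274 + (-1 + (-274)^(3/2))²*(-82540)) = -1/82540/(-274 + (-1 - 274*I*√274)²) = -1/(82540*(-274 + (-1 - 274*I*√274)²))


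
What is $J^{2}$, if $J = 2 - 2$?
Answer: $0$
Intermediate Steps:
$J = 0$
$J^{2} = 0^{2} = 0$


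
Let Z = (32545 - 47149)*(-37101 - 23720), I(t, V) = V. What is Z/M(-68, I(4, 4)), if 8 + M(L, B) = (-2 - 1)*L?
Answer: 222057471/49 ≈ 4.5318e+6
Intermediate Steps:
M(L, B) = -8 - 3*L (M(L, B) = -8 + (-2 - 1)*L = -8 - 3*L)
Z = 888229884 (Z = -14604*(-60821) = 888229884)
Z/M(-68, I(4, 4)) = 888229884/(-8 - 3*(-68)) = 888229884/(-8 + 204) = 888229884/196 = 888229884*(1/196) = 222057471/49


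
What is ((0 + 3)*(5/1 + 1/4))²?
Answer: 3969/16 ≈ 248.06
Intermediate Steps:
((0 + 3)*(5/1 + 1/4))² = (3*(5*1 + 1*(¼)))² = (3*(5 + ¼))² = (3*(21/4))² = (63/4)² = 3969/16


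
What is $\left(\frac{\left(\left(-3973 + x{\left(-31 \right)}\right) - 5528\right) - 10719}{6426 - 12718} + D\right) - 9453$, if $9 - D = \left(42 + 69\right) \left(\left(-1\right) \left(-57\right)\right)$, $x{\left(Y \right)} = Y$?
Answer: $- \frac{9019171}{572} \approx -15768.0$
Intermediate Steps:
$D = -6318$ ($D = 9 - \left(42 + 69\right) \left(\left(-1\right) \left(-57\right)\right) = 9 - 111 \cdot 57 = 9 - 6327 = -6318$)
$\left(\frac{\left(\left(-3973 + x{\left(-31 \right)}\right) - 5528\right) - 10719}{6426 - 12718} + D\right) - 9453 = \left(\frac{\left(\left(-3973 - 31\right) - 5528\right) - 10719}{6426 - 12718} - 6318\right) - 9453 = \left(\frac{\left(-4004 - 5528\right) - 10719}{-6292} - 6318\right) - 9453 = \left(\left(-9532 - 10719\right) \left(- \frac{1}{6292}\right) - 6318\right) - 9453 = \left(\left(-20251\right) \left(- \frac{1}{6292}\right) - 6318\right) - 9453 = \left(\frac{1841}{572} - 6318\right) - 9453 = - \frac{3612055}{572} - 9453 = - \frac{9019171}{572}$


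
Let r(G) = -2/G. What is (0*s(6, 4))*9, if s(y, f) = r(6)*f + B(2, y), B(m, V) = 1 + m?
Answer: 0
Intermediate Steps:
s(y, f) = 3 - f/3 (s(y, f) = (-2/6)*f + (1 + 2) = (-2*1/6)*f + 3 = -f/3 + 3 = 3 - f/3)
(0*s(6, 4))*9 = (0*(3 - 1/3*4))*9 = (0*(3 - 4/3))*9 = (0*(5/3))*9 = 0*9 = 0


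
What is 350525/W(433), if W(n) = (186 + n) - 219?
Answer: 14021/16 ≈ 876.31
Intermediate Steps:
W(n) = -33 + n
350525/W(433) = 350525/(-33 + 433) = 350525/400 = 350525*(1/400) = 14021/16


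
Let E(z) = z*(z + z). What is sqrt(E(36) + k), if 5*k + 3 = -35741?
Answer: 16*I*sqrt(445)/5 ≈ 67.504*I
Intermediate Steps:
k = -35744/5 (k = -3/5 + (1/5)*(-35741) = -3/5 - 35741/5 = -35744/5 ≈ -7148.8)
E(z) = 2*z**2 (E(z) = z*(2*z) = 2*z**2)
sqrt(E(36) + k) = sqrt(2*36**2 - 35744/5) = sqrt(2*1296 - 35744/5) = sqrt(2592 - 35744/5) = sqrt(-22784/5) = 16*I*sqrt(445)/5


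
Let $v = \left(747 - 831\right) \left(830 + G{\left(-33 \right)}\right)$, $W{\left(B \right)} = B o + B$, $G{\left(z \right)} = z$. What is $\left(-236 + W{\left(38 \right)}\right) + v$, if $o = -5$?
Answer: $-67336$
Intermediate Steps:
$W{\left(B \right)} = - 4 B$ ($W{\left(B \right)} = B \left(-5\right) + B = - 5 B + B = - 4 B$)
$v = -66948$ ($v = \left(747 - 831\right) \left(830 - 33\right) = \left(-84\right) 797 = -66948$)
$\left(-236 + W{\left(38 \right)}\right) + v = \left(-236 - 152\right) - 66948 = -388 - 66948 = -67336$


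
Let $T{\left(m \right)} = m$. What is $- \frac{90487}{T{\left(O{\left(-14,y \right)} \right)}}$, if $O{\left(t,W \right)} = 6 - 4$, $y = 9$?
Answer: $- \frac{90487}{2} \approx -45244.0$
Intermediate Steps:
$O{\left(t,W \right)} = 2$
$- \frac{90487}{T{\left(O{\left(-14,y \right)} \right)}} = - \frac{90487}{2}$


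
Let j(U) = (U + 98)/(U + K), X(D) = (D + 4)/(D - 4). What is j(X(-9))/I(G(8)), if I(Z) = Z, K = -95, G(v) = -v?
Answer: 1279/9840 ≈ 0.12998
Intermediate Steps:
X(D) = (4 + D)/(-4 + D)
j(U) = (98 + U)/(-95 + U) (j(U) = (U + 98)/(U - 95) = (98 + U)/(-95 + U))
j(X(-9))/I(G(8)) = ((98 + (4 - 9)/(-4 - 9))/(-95 + (4 - 9)/(-4 - 9)))/((-1*8)) = ((98 - 5/(-13))/(-95 - 5/(-13)))/(-8) = ((98 - 1/13*(-5))/(-95 - 1/13*(-5)))*(-⅛) = ((98 + 5/13)/(-95 + 5/13))*(-⅛) = ((1279/13)/(-1230/13))*(-⅛) = -13/1230*1279/13*(-⅛) = -1279/1230*(-⅛) = 1279/9840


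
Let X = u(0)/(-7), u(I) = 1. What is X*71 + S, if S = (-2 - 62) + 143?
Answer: 482/7 ≈ 68.857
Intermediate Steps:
S = 79 (S = -64 + 143 = 79)
X = -⅐ (X = 1/(-7) = 1*(-⅐) = -⅐ ≈ -0.14286)
X*71 + S = -⅐*71 + 79 = -71/7 + 79 = 482/7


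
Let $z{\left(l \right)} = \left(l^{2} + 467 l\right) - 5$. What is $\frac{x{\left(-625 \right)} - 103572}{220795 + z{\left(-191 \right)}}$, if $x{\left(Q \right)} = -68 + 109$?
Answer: $- \frac{5449}{8846} \approx -0.61598$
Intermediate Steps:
$z{\left(l \right)} = -5 + l^{2} + 467 l$
$x{\left(Q \right)} = 41$
$\frac{x{\left(-625 \right)} - 103572}{220795 + z{\left(-191 \right)}} = \frac{41 - 103572}{220795 + \left(-5 + \left(-191\right)^{2} + 467 \left(-191\right)\right)} = - \frac{103531}{220795 - 52721} = - \frac{103531}{168074} = \left(-103531\right) \frac{1}{168074} = - \frac{5449}{8846}$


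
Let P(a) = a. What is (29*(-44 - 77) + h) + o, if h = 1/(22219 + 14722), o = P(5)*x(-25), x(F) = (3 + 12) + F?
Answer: -131473018/36941 ≈ -3559.0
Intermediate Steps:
x(F) = 15 + F
o = -50 (o = 5*(15 - 25) = 5*(-10) = -50)
h = 1/36941 ≈ 2.7070e-5
(29*(-44 - 77) + h) + o = (29*(-44 - 77) + 1/36941) - 50 = (29*(-121) + 1/36941) - 50 = (-3509 + 1/36941) - 50 = -129625968/36941 - 50 = -131473018/36941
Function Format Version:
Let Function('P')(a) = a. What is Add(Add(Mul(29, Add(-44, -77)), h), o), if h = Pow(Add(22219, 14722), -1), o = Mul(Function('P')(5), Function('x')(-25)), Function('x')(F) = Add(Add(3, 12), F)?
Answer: Rational(-131473018, 36941) ≈ -3559.0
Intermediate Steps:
Function('x')(F) = Add(15, F)
o = -50 (o = Mul(5, Add(15, -25)) = Mul(5, -10) = -50)
h = Rational(1, 36941) (h = Pow(36941, -1) = Rational(1, 36941) ≈ 2.7070e-5)
Add(Add(Mul(29, Add(-44, -77)), h), o) = Add(Add(Mul(29, Add(-44, -77)), Rational(1, 36941)), -50) = Add(Add(Mul(29, -121), Rational(1, 36941)), -50) = Add(Add(-3509, Rational(1, 36941)), -50) = Add(Rational(-129625968, 36941), -50) = Rational(-131473018, 36941)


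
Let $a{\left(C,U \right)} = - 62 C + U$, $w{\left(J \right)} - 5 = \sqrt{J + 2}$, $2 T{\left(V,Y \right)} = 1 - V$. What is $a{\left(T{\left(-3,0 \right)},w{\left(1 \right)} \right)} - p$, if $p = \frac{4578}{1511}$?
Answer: $- \frac{184387}{1511} + \sqrt{3} \approx -120.3$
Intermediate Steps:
$T{\left(V,Y \right)} = \frac{1}{2} - \frac{V}{2}$ ($T{\left(V,Y \right)} = \frac{1 - V}{2} = \frac{1}{2} - \frac{V}{2}$)
$p = \frac{4578}{1511}$ ($p = 4578 \cdot \frac{1}{1511} = \frac{4578}{1511} \approx 3.0298$)
$w{\left(J \right)} = 5 + \sqrt{2 + J}$ ($w{\left(J \right)} = 5 + \sqrt{J + 2} = 5 + \sqrt{2 + J}$)
$a{\left(C,U \right)} = U - 62 C$
$a{\left(T{\left(-3,0 \right)},w{\left(1 \right)} \right)} - p = \left(\left(5 + \sqrt{2 + 1}\right) - 62 \left(\frac{1}{2} - - \frac{3}{2}\right)\right) - \frac{4578}{1511} = \left(\left(5 + \sqrt{3}\right) - 62 \left(\frac{1}{2} + \frac{3}{2}\right)\right) - \frac{4578}{1511} = \left(\left(5 + \sqrt{3}\right) - 124\right) - \frac{4578}{1511} = \left(-119 + \sqrt{3}\right) - \frac{4578}{1511} = - \frac{184387}{1511} + \sqrt{3}$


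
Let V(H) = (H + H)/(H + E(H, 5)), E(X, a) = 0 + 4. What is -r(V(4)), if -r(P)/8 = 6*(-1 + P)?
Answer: 0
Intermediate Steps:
E(X, a) = 4
V(H) = 2*H/(4 + H) (V(H) = (H + H)/(H + 4) = (2*H)/(4 + H) = 2*H/(4 + H))
r(P) = 48 - 48*P (r(P) = -48*(-1 + P) = -8*(-6 + 6*P) = 48 - 48*P)
-r(V(4)) = -(48 - 96*4/(4 + 4)) = -(48 - 96*4/8) = -(48 - 48*1) = -(48 - 48) = -1*0 = 0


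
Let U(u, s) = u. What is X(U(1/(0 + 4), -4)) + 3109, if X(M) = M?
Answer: 12437/4 ≈ 3109.3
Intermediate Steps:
X(U(1/(0 + 4), -4)) + 3109 = 1/(0 + 4) + 3109 = 1/4 + 3109 = 12437/4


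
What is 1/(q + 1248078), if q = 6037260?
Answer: 1/7285338 ≈ 1.3726e-7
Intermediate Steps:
1/(q + 1248078) = 1/(6037260 + 1248078) = 1/7285338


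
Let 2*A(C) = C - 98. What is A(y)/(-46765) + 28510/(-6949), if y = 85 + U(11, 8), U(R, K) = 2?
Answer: -2666463861/649939970 ≈ -4.1026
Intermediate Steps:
y = 87 (y = 85 + 2 = 87)
A(C) = -49 + C/2 (A(C) = (C - 98)/2 = (-98 + C)/2 = -49 + C/2)
A(y)/(-46765) + 28510/(-6949) = (-49 + (½)*87)/(-46765) + 28510/(-6949) = (-49 + 87/2)*(-1/46765) + 28510*(-1/6949) = -11/2*(-1/46765) - 28510/6949 = 11/93530 - 28510/6949 = -2666463861/649939970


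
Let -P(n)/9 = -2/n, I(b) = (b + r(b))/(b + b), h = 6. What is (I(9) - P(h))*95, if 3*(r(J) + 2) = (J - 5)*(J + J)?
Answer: -2185/18 ≈ -121.39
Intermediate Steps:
r(J) = -2 + 2*J*(-5 + J)/3 (r(J) = -2 + ((J - 5)*(J + J))/3 = -2 + ((-5 + J)*(2*J))/3 = -2 + (2*J*(-5 + J))/3 = -2 + 2*J*(-5 + J)/3)
I(b) = (-2 - 7*b/3 + 2*b**2/3)/(2*b) (I(b) = (b + (-2 - 10*b/3 + 2*b**2/3))/(b + b) = (-2 - 7*b/3 + 2*b**2/3)/((2*b)) = (-2 - 7*b/3 + 2*b**2/3)*(1/(2*b)) = (-2 - 7*b/3 + 2*b**2/3)/(2*b))
P(n) = 18/n (P(n) = -(-18)/n = 18/n)
(I(9) - P(h))*95 = ((-7/6 - 1/9 + (1/3)*9) - 18/6)*95 = ((-7/6 - 1*1/9 + 3) - 18/6)*95 = ((-7/6 - 1/9 + 3) - 1*3)*95 = (31/18 - 3)*95 = -23/18*95 = -2185/18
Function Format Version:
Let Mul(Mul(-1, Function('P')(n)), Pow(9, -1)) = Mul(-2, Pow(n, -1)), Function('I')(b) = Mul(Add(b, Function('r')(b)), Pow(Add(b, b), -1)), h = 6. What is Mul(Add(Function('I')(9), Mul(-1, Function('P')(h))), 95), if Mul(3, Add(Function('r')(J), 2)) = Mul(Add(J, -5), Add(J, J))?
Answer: Rational(-2185, 18) ≈ -121.39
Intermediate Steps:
Function('r')(J) = Add(-2, Mul(Rational(2, 3), J, Add(-5, J))) (Function('r')(J) = Add(-2, Mul(Rational(1, 3), Mul(Add(J, -5), Add(J, J)))) = Add(-2, Mul(Rational(1, 3), Mul(Add(-5, J), Mul(2, J)))) = Add(-2, Mul(Rational(1, 3), Mul(2, J, Add(-5, J)))) = Add(-2, Mul(Rational(2, 3), J, Add(-5, J))))
Function('I')(b) = Mul(Rational(1, 2), Pow(b, -1), Add(-2, Mul(Rational(-7, 3), b), Mul(Rational(2, 3), Pow(b, 2)))) (Function('I')(b) = Mul(Add(b, Add(-2, Mul(Rational(-10, 3), b), Mul(Rational(2, 3), Pow(b, 2)))), Pow(Add(b, b), -1)) = Mul(Add(-2, Mul(Rational(-7, 3), b), Mul(Rational(2, 3), Pow(b, 2))), Pow(Mul(2, b), -1)) = Mul(Add(-2, Mul(Rational(-7, 3), b), Mul(Rational(2, 3), Pow(b, 2))), Mul(Rational(1, 2), Pow(b, -1))) = Mul(Rational(1, 2), Pow(b, -1), Add(-2, Mul(Rational(-7, 3), b), Mul(Rational(2, 3), Pow(b, 2)))))
Function('P')(n) = Mul(18, Pow(n, -1)) (Function('P')(n) = Mul(-9, Mul(-2, Pow(n, -1))) = Mul(18, Pow(n, -1)))
Mul(Add(Function('I')(9), Mul(-1, Function('P')(h))), 95) = Mul(Add(Add(Rational(-7, 6), Mul(-1, Pow(9, -1)), Mul(Rational(1, 3), 9)), Mul(-1, Mul(18, Pow(6, -1)))), 95) = Mul(Add(Add(Rational(-7, 6), Mul(-1, Rational(1, 9)), 3), Mul(-1, Mul(18, Rational(1, 6)))), 95) = Mul(Add(Add(Rational(-7, 6), Rational(-1, 9), 3), Mul(-1, 3)), 95) = Mul(Add(Rational(31, 18), -3), 95) = Mul(Rational(-23, 18), 95) = Rational(-2185, 18)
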